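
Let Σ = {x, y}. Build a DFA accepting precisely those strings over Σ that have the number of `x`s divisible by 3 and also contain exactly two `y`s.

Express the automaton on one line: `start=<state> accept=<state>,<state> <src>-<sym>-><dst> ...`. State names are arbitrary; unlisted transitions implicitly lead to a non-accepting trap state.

Build one automaton per condition and run them in lockstep. One (3 states) tracks the count of `x`s modulo 3; the other (4 states) tracks the count of `y`s, saturating at 3. Each combined state is a pair, one component from each; accept when both components accept.
A 12-state machine:
          x    y  
>  S0     S1   S2 
   S1     S3   S4 
   S2     S4   S5 
   S3     S0   S6 
   S4     S6   S7 
 * S5     S7   S8 
   S6     S2   S9 
   S7     S9  S10 
   S8    S10   S8 
   S9     S5  S11 
   S10   S11  S10 
   S11    S8  S11 
(> = start, * = accepting)

start=S0 accept=S5 S0-x->S1 S0-y->S2 S1-x->S3 S1-y->S4 S2-x->S4 S2-y->S5 S3-x->S0 S3-y->S6 S4-x->S6 S4-y->S7 S5-x->S7 S5-y->S8 S6-x->S2 S6-y->S9 S7-x->S9 S7-y->S10 S8-x->S10 S8-y->S8 S9-x->S5 S9-y->S11 S10-x->S11 S10-y->S10 S11-x->S8 S11-y->S11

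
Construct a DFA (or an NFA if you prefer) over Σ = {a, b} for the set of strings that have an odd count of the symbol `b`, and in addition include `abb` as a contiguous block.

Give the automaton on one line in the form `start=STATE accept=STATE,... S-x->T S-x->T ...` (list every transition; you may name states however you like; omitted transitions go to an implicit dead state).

Build one automaton per condition and run them in lockstep. One (2 states) tracks the count of `b`s modulo 2; the other (4 states) tracks whether and how much of `abb` has been seen. Each combined state is a pair, one component from each; accept when both components accept.
        a   b  
>  q0   q1  q2 
   q1   q1  q3 
   q2   q4  q0 
   q3   q4  q5 
   q4   q4  q6 
   q5   q5  q7 
   q6   q1  q7 
 * q7   q7  q5 
(> = start, * = accepting)

start=q0 accept=q7 q0-a->q1 q0-b->q2 q1-a->q1 q1-b->q3 q2-a->q4 q2-b->q0 q3-a->q4 q3-b->q5 q4-a->q4 q4-b->q6 q5-a->q5 q5-b->q7 q6-a->q1 q6-b->q7 q7-a->q7 q7-b->q5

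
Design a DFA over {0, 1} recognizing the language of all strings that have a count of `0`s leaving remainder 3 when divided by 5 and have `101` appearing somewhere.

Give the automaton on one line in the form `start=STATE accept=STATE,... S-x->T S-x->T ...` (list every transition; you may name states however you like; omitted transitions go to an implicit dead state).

Build one automaton per condition and run them in lockstep. One (5 states) tracks the count of `0`s modulo 5; the other (4 states) tracks whether and how much of `101` has been seen. Each combined state is a pair, one component from each; accept when both components accept.
          0    1  
>  q0     q1   q2 
   q1     q3   q4 
   q2     q5   q2 
   q3     q6   q7 
   q4     q8   q4 
   q5     q3   q9 
   q6    q10  q11 
   q7    q12   q7 
   q8     q6  q13 
   q9    q13   q9 
   q10    q0  q14 
   q11   q15  q11 
   q12   q10  q16 
   q13   q16  q13 
   q14   q17  q14 
   q15    q0  q18 
 * q16   q18  q16 
   q17    q1  q19 
   q18   q19  q18 
   q19    q9  q19 
(> = start, * = accepting)

start=q0 accept=q16 q0-0->q1 q0-1->q2 q1-0->q3 q1-1->q4 q2-0->q5 q2-1->q2 q3-0->q6 q3-1->q7 q4-0->q8 q4-1->q4 q5-0->q3 q5-1->q9 q6-0->q10 q6-1->q11 q7-0->q12 q7-1->q7 q8-0->q6 q8-1->q13 q9-0->q13 q9-1->q9 q10-0->q0 q10-1->q14 q11-0->q15 q11-1->q11 q12-0->q10 q12-1->q16 q13-0->q16 q13-1->q13 q14-0->q17 q14-1->q14 q15-0->q0 q15-1->q18 q16-0->q18 q16-1->q16 q17-0->q1 q17-1->q19 q18-0->q19 q18-1->q18 q19-0->q9 q19-1->q19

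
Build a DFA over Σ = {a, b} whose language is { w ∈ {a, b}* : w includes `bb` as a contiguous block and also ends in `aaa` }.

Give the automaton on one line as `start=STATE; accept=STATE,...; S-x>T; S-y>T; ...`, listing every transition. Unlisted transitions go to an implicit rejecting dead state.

Handle the two conditions separately and then intersect. One (3 states) tracks whether and how much of `bb` has been seen; the other (4 states) tracks how much of the suffix `aaa` has currently been matched. Each combined state is a pair, one component from each; accept when both components accept. Minimizing collapses redundant product states.
A 6-state machine:
        a   b  
>  s0   s0  s1 
   s1   s0  s2 
   s2   s3  s2 
   s3   s4  s2 
   s4   s5  s2 
 * s5   s5  s2 
(> = start, * = accepting)

start=s0; accept=s5; s0-a>s0; s0-b>s1; s1-a>s0; s1-b>s2; s2-a>s3; s2-b>s2; s3-a>s4; s3-b>s2; s4-a>s5; s4-b>s2; s5-a>s5; s5-b>s2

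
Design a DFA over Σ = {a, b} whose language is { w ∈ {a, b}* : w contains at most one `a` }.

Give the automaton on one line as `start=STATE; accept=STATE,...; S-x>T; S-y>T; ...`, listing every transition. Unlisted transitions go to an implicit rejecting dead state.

Only the number of `a`s matters, and only up to 2. Make a chain s0 → s1 → s2 advanced by each `a` (with s2 absorbing); every other symbol self-loops. The accepting set is {s0, s1}.
        a   b  
>* s0   s1  s0 
 * s1   s2  s1 
   s2   s2  s2 
(> = start, * = accepting)

start=s0; accept=s0,s1; s0-a>s1; s0-b>s0; s1-a>s2; s1-b>s1; s2-a>s2; s2-b>s2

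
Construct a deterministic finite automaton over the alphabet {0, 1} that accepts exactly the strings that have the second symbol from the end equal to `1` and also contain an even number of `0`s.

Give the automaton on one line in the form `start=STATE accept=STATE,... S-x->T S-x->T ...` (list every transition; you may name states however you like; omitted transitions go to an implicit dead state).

start=s0 accept=s4,s5 s0-0->s1 s0-1->s2 s1-0->s0 s1-1->s3 s2-0->s1 s2-1->s4 s3-0->s5 s3-1->s3 s4-0->s1 s4-1->s4 s5-0->s1 s5-1->s2

Run two small machines in parallel and take their product. The first has 7 states tracking the last 2 symbols read; the second has 2 states tracking the count of `0`s modulo 2. A product state is a pair (one from each), accepting exactly when both do. Equivalent product states are then merged.
A 6-state machine:
        0   1  
>  s0   s1  s2 
   s1   s0  s3 
   s2   s1  s4 
   s3   s5  s3 
 * s4   s1  s4 
 * s5   s1  s2 
(> = start, * = accepting)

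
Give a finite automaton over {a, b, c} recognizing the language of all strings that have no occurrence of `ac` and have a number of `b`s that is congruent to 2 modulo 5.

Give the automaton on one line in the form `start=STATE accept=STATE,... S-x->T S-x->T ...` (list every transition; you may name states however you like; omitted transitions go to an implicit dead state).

Build one automaton per condition and run them in lockstep. The first has 3 states tracking partial matches of the forbidden pattern `ac`; the second has 5 states tracking the count of `b`s modulo 5. A product state is a pair (one from each), accepting exactly when both do.
With 15 states:
          a    b    c  
>  q0     q1   q2   q0 
   q1     q1   q2   q3 
   q2     q4   q5   q2 
   q3     q3   q6   q3 
   q4     q4   q5   q6 
 * q5     q7   q8   q5 
   q6     q6   q9   q6 
 * q7     q7   q8   q9 
   q8    q10  q11   q8 
   q9     q9  q12   q9 
   q10   q10  q11  q12 
   q11   q13   q0  q11 
   q12   q12  q14  q12 
   q13   q13   q0  q14 
   q14   q14   q3  q14 
(> = start, * = accepting)

start=q0 accept=q5,q7 q0-a->q1 q0-b->q2 q0-c->q0 q1-a->q1 q1-b->q2 q1-c->q3 q2-a->q4 q2-b->q5 q2-c->q2 q3-a->q3 q3-b->q6 q3-c->q3 q4-a->q4 q4-b->q5 q4-c->q6 q5-a->q7 q5-b->q8 q5-c->q5 q6-a->q6 q6-b->q9 q6-c->q6 q7-a->q7 q7-b->q8 q7-c->q9 q8-a->q10 q8-b->q11 q8-c->q8 q9-a->q9 q9-b->q12 q9-c->q9 q10-a->q10 q10-b->q11 q10-c->q12 q11-a->q13 q11-b->q0 q11-c->q11 q12-a->q12 q12-b->q14 q12-c->q12 q13-a->q13 q13-b->q0 q13-c->q14 q14-a->q14 q14-b->q3 q14-c->q14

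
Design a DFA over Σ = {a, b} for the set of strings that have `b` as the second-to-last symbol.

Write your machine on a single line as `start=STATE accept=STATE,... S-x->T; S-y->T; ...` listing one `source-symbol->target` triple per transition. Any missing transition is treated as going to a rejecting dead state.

Because acceptance depends on a position counted from the end, the machine has to buffer the most recent 2 symbols. Make each state the string of the last up-to-2 symbols read; on input `x` shift the window left and append `x`. Accept when the buffered window has length 2 and begins with `b`.
With 7 states:
        a   b  
>  q0   q1  q2 
   q1   q3  q4 
   q2   q5  q6 
   q3   q3  q4 
   q4   q5  q6 
 * q5   q3  q4 
 * q6   q5  q6 
(> = start, * = accepting)

start=q0; accept=q5,q6; q0-a->q1; q0-b->q2; q1-a->q3; q1-b->q4; q2-a->q5; q2-b->q6; q3-a->q3; q3-b->q4; q4-a->q5; q4-b->q6; q5-a->q3; q5-b->q4; q6-a->q5; q6-b->q6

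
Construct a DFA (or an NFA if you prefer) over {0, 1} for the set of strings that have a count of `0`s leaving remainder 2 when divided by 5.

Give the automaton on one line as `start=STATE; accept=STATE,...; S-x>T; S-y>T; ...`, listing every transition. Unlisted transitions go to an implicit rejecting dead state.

The only thing that matters is how many `0`s have appeared, reduced mod 5. Use one state per residue: s0 for 0, …, s4 for 4. Reading `0` moves to the next residue; anything else stays put. s2 is accepting.
A 5-state machine:
        0   1  
>  s0   s1  s0 
   s1   s2  s1 
 * s2   s3  s2 
   s3   s4  s3 
   s4   s0  s4 
(> = start, * = accepting)

start=s0; accept=s2; s0-0>s1; s0-1>s0; s1-0>s2; s1-1>s1; s2-0>s3; s2-1>s2; s3-0>s4; s3-1>s3; s4-0>s0; s4-1>s4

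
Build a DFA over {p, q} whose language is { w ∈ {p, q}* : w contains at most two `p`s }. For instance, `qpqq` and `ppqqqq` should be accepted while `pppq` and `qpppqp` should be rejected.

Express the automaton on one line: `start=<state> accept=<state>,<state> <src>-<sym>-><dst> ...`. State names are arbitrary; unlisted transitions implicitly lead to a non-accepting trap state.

start=A accept=A,B,C A-p->B A-q->A B-p->C B-q->B C-p->D C-q->C D-p->D D-q->D

Only the number of `p`s matters, and only up to 3. Make a chain A → B → C → D advanced by each `p` (with D absorbing); every other symbol self-loops. The accepting set is {A, B, C}.
4 states suffice.
       p  q 
>* A   B  A 
 * B   C  B 
 * C   D  C 
   D   D  D 
(> = start, * = accepting)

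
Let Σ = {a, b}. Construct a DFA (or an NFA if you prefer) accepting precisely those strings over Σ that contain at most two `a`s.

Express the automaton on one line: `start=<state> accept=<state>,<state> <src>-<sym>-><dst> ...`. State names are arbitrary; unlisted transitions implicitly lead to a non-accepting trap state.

Count `a`s, saturating at 3: states s0 through s2 mean 0 through 2 `a`s seen; s3 means more than 2. Each `a` increments (capped at s3); other symbols loop. Accept from {s0, s1, s2}.
4 states suffice.
        a   b  
>* s0   s1  s0 
 * s1   s2  s1 
 * s2   s3  s2 
   s3   s3  s3 
(> = start, * = accepting)

start=s0 accept=s0,s1,s2 s0-a->s1 s0-b->s0 s1-a->s2 s1-b->s1 s2-a->s3 s2-b->s2 s3-a->s3 s3-b->s3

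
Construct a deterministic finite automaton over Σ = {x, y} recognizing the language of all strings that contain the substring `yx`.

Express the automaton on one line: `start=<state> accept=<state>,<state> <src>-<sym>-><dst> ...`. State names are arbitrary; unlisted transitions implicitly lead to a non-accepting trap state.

Track how much of `yx` has been matched so far: state S0 is no progress, S2 is the absorbing accept state reached once `yx` has occurred. Intermediate states record partial matches; on a mismatch, fall back to the longest reusable overlap.
        x   y  
>  S0   S0  S1 
   S1   S2  S1 
 * S2   S2  S2 
(> = start, * = accepting)

start=S0 accept=S2 S0-x->S0 S0-y->S1 S1-x->S2 S1-y->S1 S2-x->S2 S2-y->S2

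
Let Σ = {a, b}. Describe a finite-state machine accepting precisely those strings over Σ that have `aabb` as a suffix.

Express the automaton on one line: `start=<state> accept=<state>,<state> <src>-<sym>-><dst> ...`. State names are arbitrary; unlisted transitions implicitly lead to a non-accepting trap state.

start=S0 accept=S4 S0-a->S1 S0-b->S0 S1-a->S2 S1-b->S0 S2-a->S2 S2-b->S3 S3-a->S1 S3-b->S4 S4-a->S1 S4-b->S0

Let each state record the length of the longest suffix of the input read so far that is also a prefix of `aabb`. S1 means the last symbol is `a`; S2 means the last 2 symbols are `aa`; S3 means the last 3 symbols are `aab`; S4 means the last 4 symbols are `aabb`. Accept only at S4, where the string currently ends in `aabb`.
With 5 states:
        a   b  
>  S0   S1  S0 
   S1   S2  S0 
   S2   S2  S3 
   S3   S1  S4 
 * S4   S1  S0 
(> = start, * = accepting)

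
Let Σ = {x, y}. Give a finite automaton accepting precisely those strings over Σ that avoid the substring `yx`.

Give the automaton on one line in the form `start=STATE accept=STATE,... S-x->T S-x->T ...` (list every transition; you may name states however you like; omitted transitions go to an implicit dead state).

start=q0 accept=q0,q1 q0-x->q0 q0-y->q1 q1-x->q2 q1-y->q1 q2-x->q2 q2-y->q2

This is the complement of 'contains `yx`'. Use the same substring-matching states — q0 through q2 holding how much of `yx` has just been matched — but flip the accepting set: everything except the trap q2 accepts.
        x   y  
>* q0   q0  q1 
 * q1   q2  q1 
   q2   q2  q2 
(> = start, * = accepting)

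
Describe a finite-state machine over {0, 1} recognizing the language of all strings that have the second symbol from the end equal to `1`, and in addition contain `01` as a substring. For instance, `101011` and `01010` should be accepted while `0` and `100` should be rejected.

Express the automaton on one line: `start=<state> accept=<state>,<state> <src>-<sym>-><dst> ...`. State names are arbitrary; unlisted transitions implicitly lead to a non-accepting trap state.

Build one automaton per condition and run them in lockstep. One (7 states) tracks the last 2 symbols read; the other (3 states) tracks whether and how much of `01` has been seen. Each combined state is a pair, one component from each; accept when both components accept. After merging equivalent states the machine shrinks.
With 5 states:
        0   1  
>  q0   q1  q0 
   q1   q1  q2 
   q2   q3  q4 
 * q3   q1  q2 
 * q4   q3  q4 
(> = start, * = accepting)

start=q0 accept=q3,q4 q0-0->q1 q0-1->q0 q1-0->q1 q1-1->q2 q2-0->q3 q2-1->q4 q3-0->q1 q3-1->q2 q4-0->q3 q4-1->q4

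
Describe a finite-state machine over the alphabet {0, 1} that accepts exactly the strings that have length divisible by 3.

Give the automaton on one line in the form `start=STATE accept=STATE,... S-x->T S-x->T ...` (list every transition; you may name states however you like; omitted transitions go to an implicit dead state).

Only the length mod 3 matters, so use a 3-cycle: from any state, every input symbol moves to the next state, wrapping s2 back to s0. Mark s0 accepting.
        0   1  
>* s0   s1  s1 
   s1   s2  s2 
   s2   s0  s0 
(> = start, * = accepting)

start=s0 accept=s0 s0-0->s1 s0-1->s1 s1-0->s2 s1-1->s2 s2-0->s0 s2-1->s0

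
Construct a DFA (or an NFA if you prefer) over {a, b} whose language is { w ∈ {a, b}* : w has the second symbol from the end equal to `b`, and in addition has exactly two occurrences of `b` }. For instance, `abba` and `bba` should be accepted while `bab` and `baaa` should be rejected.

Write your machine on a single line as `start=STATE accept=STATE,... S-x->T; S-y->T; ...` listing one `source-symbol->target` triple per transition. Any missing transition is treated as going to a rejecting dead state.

start=S0; accept=S3,S5; S0-a->S0; S0-b->S1; S1-a->S2; S1-b->S3; S2-a->S2; S2-b->S4; S3-a->S5; S3-b->S6; S4-a->S5; S4-b->S6; S5-a->S6; S5-b->S6; S6-a->S6; S6-b->S6

Handle the two conditions separately and then intersect. One (7 states) tracks the last 2 symbols read; the other (4 states) tracks the count of `b`s, saturating at 3. Each combined state is a pair, one component from each; accept when both components accept. Minimizing collapses redundant product states.
With 7 states:
        a   b  
>  S0   S0  S1 
   S1   S2  S3 
   S2   S2  S4 
 * S3   S5  S6 
   S4   S5  S6 
 * S5   S6  S6 
   S6   S6  S6 
(> = start, * = accepting)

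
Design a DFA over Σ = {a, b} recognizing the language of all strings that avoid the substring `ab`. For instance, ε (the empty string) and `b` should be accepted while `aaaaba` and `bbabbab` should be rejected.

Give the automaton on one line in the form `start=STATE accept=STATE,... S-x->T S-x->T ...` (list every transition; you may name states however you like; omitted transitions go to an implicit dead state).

Track partial matches of the forbidden pattern `ab`. State S2 is a dead state reached once `ab` has occurred; every other state accepts. S0 means no part of `ab` is currently matched.
A 3-state machine:
        a   b  
>* S0   S1  S0 
 * S1   S1  S2 
   S2   S2  S2 
(> = start, * = accepting)

start=S0 accept=S0,S1 S0-a->S1 S0-b->S0 S1-a->S1 S1-b->S2 S2-a->S2 S2-b->S2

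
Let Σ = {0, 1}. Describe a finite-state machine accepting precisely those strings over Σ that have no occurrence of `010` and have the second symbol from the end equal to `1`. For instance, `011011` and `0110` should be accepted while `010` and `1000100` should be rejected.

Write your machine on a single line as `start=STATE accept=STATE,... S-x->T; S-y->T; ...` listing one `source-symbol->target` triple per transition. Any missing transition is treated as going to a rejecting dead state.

Run two small machines in parallel and take their product. The first has 4 states tracking partial matches of the forbidden pattern `010`; the second has 7 states tracking the last 2 symbols read. A product state is a pair (one from each), accepting exactly when both do. After merging equivalent states the machine shrinks.
7 states suffice.
        0   1  
>  q0   q1  q2 
   q1   q1  q3 
   q2   q4  q5 
   q3   q6  q5 
 * q4   q1  q3 
 * q5   q4  q5 
   q6   q6  q6 
(> = start, * = accepting)

start=q0; accept=q4,q5; q0-0->q1; q0-1->q2; q1-0->q1; q1-1->q3; q2-0->q4; q2-1->q5; q3-0->q6; q3-1->q5; q4-0->q1; q4-1->q3; q5-0->q4; q5-1->q5; q6-0->q6; q6-1->q6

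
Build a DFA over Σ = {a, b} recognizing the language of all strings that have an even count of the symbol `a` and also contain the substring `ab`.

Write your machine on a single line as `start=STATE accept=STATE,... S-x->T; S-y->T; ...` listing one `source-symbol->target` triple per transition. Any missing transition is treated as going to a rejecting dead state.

Build one automaton per condition and run them in lockstep. The first has 2 states tracking the count of `a`s modulo 2; the second has 3 states tracking whether and how much of `ab` has been seen. A product state is a pair (one from each), accepting exactly when both do.
With 5 states:
        a   b  
>  S0   S1  S0 
   S1   S2  S3 
   S2   S1  S4 
   S3   S4  S3 
 * S4   S3  S4 
(> = start, * = accepting)

start=S0; accept=S4; S0-a->S1; S0-b->S0; S1-a->S2; S1-b->S3; S2-a->S1; S2-b->S4; S3-a->S4; S3-b->S3; S4-a->S3; S4-b->S4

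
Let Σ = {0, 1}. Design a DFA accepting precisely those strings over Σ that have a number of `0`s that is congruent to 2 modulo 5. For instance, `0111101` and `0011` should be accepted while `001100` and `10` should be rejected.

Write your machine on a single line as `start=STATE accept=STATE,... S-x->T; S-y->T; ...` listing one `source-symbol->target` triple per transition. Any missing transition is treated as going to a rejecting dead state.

start=q0; accept=q2; q0-0->q1; q0-1->q0; q1-0->q2; q1-1->q1; q2-0->q3; q2-1->q2; q3-0->q4; q3-1->q3; q4-0->q0; q4-1->q4

Keep the running count of `0`s modulo 5: each `0` advances along the cycle q0 → q1 → q2 → q3 → q4 → q0 while other symbols loop. Accept at q2.
        0   1  
>  q0   q1  q0 
   q1   q2  q1 
 * q2   q3  q2 
   q3   q4  q3 
   q4   q0  q4 
(> = start, * = accepting)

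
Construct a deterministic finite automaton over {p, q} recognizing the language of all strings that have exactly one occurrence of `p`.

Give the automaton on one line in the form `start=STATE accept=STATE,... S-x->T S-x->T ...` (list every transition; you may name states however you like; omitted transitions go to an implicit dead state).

Count `p`s, saturating at 2: state s0 means no `p` yet, s1 means one `p` seen, s2 means more than one. Each `p` increments (capped at s2); other symbols loop. Accept from {s1}.
A 3-state machine:
        p   q  
>  s0   s1  s0 
 * s1   s2  s1 
   s2   s2  s2 
(> = start, * = accepting)

start=s0 accept=s1 s0-p->s1 s0-q->s0 s1-p->s2 s1-q->s1 s2-p->s2 s2-q->s2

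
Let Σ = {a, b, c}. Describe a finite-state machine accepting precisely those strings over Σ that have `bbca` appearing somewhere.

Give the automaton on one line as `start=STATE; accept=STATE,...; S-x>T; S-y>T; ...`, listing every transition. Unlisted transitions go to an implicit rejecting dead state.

Track how much of `bbca` has been matched so far: state s0 is no progress, s4 is the absorbing accept state reached once `bbca` has occurred. Intermediate states record partial matches; on a mismatch, fall back to the longest reusable overlap.
5 states suffice.
        a   b   c  
>  s0   s0  s1  s0 
   s1   s0  s2  s0 
   s2   s0  s2  s3 
   s3   s4  s1  s0 
 * s4   s4  s4  s4 
(> = start, * = accepting)

start=s0; accept=s4; s0-a>s0; s0-b>s1; s0-c>s0; s1-a>s0; s1-b>s2; s1-c>s0; s2-a>s0; s2-b>s2; s2-c>s3; s3-a>s4; s3-b>s1; s3-c>s0; s4-a>s4; s4-b>s4; s4-c>s4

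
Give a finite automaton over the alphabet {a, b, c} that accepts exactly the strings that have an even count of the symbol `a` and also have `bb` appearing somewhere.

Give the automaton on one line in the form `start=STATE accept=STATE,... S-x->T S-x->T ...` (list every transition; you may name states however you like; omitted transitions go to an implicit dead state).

Run two small machines in parallel and take their product. The first has 2 states tracking the count of `a`s modulo 2; the second has 3 states tracking whether and how much of `bb` has been seen. A product state is a pair (one from each), accepting exactly when both do.
A 6-state machine:
        a   b   c  
>  q0   q1  q2  q0 
   q1   q0  q3  q1 
   q2   q1  q4  q0 
   q3   q0  q5  q1 
 * q4   q5  q4  q4 
   q5   q4  q5  q5 
(> = start, * = accepting)

start=q0 accept=q4 q0-a->q1 q0-b->q2 q0-c->q0 q1-a->q0 q1-b->q3 q1-c->q1 q2-a->q1 q2-b->q4 q2-c->q0 q3-a->q0 q3-b->q5 q3-c->q1 q4-a->q5 q4-b->q4 q4-c->q4 q5-a->q4 q5-b->q5 q5-c->q5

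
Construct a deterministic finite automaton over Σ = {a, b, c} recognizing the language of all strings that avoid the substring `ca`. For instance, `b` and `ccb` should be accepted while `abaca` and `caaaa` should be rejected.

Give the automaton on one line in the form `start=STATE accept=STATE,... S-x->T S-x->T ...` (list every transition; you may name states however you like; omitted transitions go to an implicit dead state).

Track partial matches of the forbidden pattern `ca`. State s2 is a dead state reached once `ca` has occurred; every other state accepts. s0 means no part of `ca` is currently matched.
A 3-state machine:
        a   b   c  
>* s0   s0  s0  s1 
 * s1   s2  s0  s1 
   s2   s2  s2  s2 
(> = start, * = accepting)

start=s0 accept=s0,s1 s0-a->s0 s0-b->s0 s0-c->s1 s1-a->s2 s1-b->s0 s1-c->s1 s2-a->s2 s2-b->s2 s2-c->s2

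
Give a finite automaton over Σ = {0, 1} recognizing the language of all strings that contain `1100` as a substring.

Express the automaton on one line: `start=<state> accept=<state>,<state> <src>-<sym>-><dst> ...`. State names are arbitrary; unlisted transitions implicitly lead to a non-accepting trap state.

start=s0 accept=s4 s0-0->s0 s0-1->s1 s1-0->s0 s1-1->s2 s2-0->s3 s2-1->s2 s3-0->s4 s3-1->s1 s4-0->s4 s4-1->s4

States s0..s3 record the length of the longest prefix of `1100` that matches the current input suffix. Reaching s4 means `1100` has been seen, and we stay there forever. Accept from s4.
A 5-state machine:
        0   1  
>  s0   s0  s1 
   s1   s0  s2 
   s2   s3  s2 
   s3   s4  s1 
 * s4   s4  s4 
(> = start, * = accepting)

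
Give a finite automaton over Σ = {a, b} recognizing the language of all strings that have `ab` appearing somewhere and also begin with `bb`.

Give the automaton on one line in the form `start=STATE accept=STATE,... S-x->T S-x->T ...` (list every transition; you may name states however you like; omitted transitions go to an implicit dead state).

Run two small machines in parallel and take their product. One (3 states) tracks whether and how much of `ab` has been seen; the other (4 states) tracks whether the input so far still matches the prefix `bb`. Each combined state is a pair, one component from each; accept when both components accept. After merging equivalent states the machine shrinks.
6 states suffice.
        a   b  
>  S0   S1  S2 
   S1   S1  S1 
   S2   S1  S3 
   S3   S4  S3 
   S4   S4  S5 
 * S5   S5  S5 
(> = start, * = accepting)

start=S0 accept=S5 S0-a->S1 S0-b->S2 S1-a->S1 S1-b->S1 S2-a->S1 S2-b->S3 S3-a->S4 S3-b->S3 S4-a->S4 S4-b->S5 S5-a->S5 S5-b->S5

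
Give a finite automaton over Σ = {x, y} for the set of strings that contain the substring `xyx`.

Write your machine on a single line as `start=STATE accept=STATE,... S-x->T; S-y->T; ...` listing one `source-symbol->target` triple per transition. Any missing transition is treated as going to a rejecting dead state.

start=S0; accept=S3; S0-x->S1; S0-y->S0; S1-x->S1; S1-y->S2; S2-x->S3; S2-y->S0; S3-x->S3; S3-y->S3

Track how much of `xyx` has been matched so far: state S0 is no progress, S3 is the absorbing accept state reached once `xyx` has occurred. Intermediate states record partial matches; on a mismatch, fall back to the longest reusable overlap.
        x   y  
>  S0   S1  S0 
   S1   S1  S2 
   S2   S3  S0 
 * S3   S3  S3 
(> = start, * = accepting)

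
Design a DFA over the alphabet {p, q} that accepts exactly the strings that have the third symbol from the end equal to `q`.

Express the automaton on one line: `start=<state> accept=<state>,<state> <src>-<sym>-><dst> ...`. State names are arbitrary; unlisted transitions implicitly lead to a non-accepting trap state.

A DFA must remember the last 3 symbols (since which symbol is third-to-last isn't known until the input ends). Use one state per possible window of the last ≤3 symbols; accept from those whose window starts with `q`.
15 states suffice.
       p  q 
>  A   B  C 
   B   D  E 
   C   F  G 
   D   H  I 
   E   J  K 
   F   L  M 
   G   N  O 
   H   H  I 
   I   J  K 
   J   L  M 
   K   N  O 
 * L   H  I 
 * M   J  K 
 * N   L  M 
 * O   N  O 
(> = start, * = accepting)

start=A accept=L,M,N,O A-p->B A-q->C B-p->D B-q->E C-p->F C-q->G D-p->H D-q->I E-p->J E-q->K F-p->L F-q->M G-p->N G-q->O H-p->H H-q->I I-p->J I-q->K J-p->L J-q->M K-p->N K-q->O L-p->H L-q->I M-p->J M-q->K N-p->L N-q->M O-p->N O-q->O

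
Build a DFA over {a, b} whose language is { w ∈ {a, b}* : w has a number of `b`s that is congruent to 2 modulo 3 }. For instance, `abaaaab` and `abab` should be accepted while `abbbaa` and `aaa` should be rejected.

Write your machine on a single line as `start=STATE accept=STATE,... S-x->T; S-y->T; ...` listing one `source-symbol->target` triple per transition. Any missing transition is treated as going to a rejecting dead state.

start=s0; accept=s2; s0-a->s0; s0-b->s1; s1-a->s1; s1-b->s2; s2-a->s2; s2-b->s0

Keep the running count of `b`s modulo 3: each `b` advances along the cycle s0 → s1 → s2 → s0 while other symbols loop. Accept at s2.
3 states suffice.
        a   b  
>  s0   s0  s1 
   s1   s1  s2 
 * s2   s2  s0 
(> = start, * = accepting)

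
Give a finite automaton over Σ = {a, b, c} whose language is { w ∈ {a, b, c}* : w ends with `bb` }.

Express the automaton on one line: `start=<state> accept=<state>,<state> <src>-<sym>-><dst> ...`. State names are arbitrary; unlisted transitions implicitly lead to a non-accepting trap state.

Remember how much of `bb` the current input suffix matches. State q0 means no match yet; q1 means the last symbol is `b`; q2 means the last 2 symbols are `bb`. Only q2 accepts. On a mismatch, fall back to the longest proper suffix that is still a prefix of `bb`.
3 states suffice.
        a   b   c  
>  q0   q0  q1  q0 
   q1   q0  q2  q0 
 * q2   q0  q2  q0 
(> = start, * = accepting)

start=q0 accept=q2 q0-a->q0 q0-b->q1 q0-c->q0 q1-a->q0 q1-b->q2 q1-c->q0 q2-a->q0 q2-b->q2 q2-c->q0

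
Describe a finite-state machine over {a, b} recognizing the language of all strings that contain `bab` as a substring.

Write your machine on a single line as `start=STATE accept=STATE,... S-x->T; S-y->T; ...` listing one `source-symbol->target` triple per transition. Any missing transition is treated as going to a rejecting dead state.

start=s0; accept=s3; s0-a->s0; s0-b->s1; s1-a->s2; s1-b->s1; s2-a->s0; s2-b->s3; s3-a->s3; s3-b->s3

Track how much of `bab` has been matched so far: state s0 is no progress, s3 is the absorbing accept state reached once `bab` has occurred. Intermediate states record partial matches; on a mismatch, fall back to the longest reusable overlap.
        a   b  
>  s0   s0  s1 
   s1   s2  s1 
   s2   s0  s3 
 * s3   s3  s3 
(> = start, * = accepting)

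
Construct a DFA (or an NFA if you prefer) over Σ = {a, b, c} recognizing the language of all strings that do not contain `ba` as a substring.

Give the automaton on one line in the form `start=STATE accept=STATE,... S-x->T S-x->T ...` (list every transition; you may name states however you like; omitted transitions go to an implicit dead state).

start=q0 accept=q0,q1 q0-a->q0 q0-b->q1 q0-c->q0 q1-a->q2 q1-b->q1 q1-c->q0 q2-a->q2 q2-b->q2 q2-c->q2

Track partial matches of the forbidden pattern `ba`. State q2 is a dead state reached once `ba` has occurred; every other state accepts. q0 means no part of `ba` is currently matched.
3 states suffice.
        a   b   c  
>* q0   q0  q1  q0 
 * q1   q2  q1  q0 
   q2   q2  q2  q2 
(> = start, * = accepting)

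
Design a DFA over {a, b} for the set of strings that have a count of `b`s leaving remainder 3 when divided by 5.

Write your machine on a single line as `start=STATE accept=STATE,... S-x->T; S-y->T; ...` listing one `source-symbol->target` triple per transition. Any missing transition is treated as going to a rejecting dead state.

start=q0; accept=q3; q0-a->q0; q0-b->q1; q1-a->q1; q1-b->q2; q2-a->q2; q2-b->q3; q3-a->q3; q3-b->q4; q4-a->q4; q4-b->q0

Keep the running count of `b`s modulo 5: each `b` advances along the cycle q0 → q1 → q2 → q3 → q4 → q0 while other symbols loop. Accept at q3.
        a   b  
>  q0   q0  q1 
   q1   q1  q2 
   q2   q2  q3 
 * q3   q3  q4 
   q4   q4  q0 
(> = start, * = accepting)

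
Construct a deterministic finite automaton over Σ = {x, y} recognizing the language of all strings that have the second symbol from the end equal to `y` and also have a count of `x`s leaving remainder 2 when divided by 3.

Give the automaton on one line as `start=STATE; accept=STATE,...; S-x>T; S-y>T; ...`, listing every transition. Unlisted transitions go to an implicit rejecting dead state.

start=s0; accept=s9,s14; s0-x>s1; s0-y>s2; s1-x>s3; s1-y>s4; s2-x>s5; s2-y>s6; s3-x>s7; s3-y>s8; s4-x>s9; s4-y>s10; s5-x>s3; s5-y>s4; s6-x>s5; s6-y>s6; s7-x>s11; s7-y>s12; s8-x>s13; s8-y>s14; s9-x>s7; s9-y>s8; s10-x>s9; s10-y>s10; s11-x>s3; s11-y>s4; s12-x>s5; s12-y>s6; s13-x>s11; s13-y>s12; s14-x>s13; s14-y>s14

Build one automaton per condition and run them in lockstep. The first has 7 states tracking the last 2 symbols read; the second has 3 states tracking the count of `x`s modulo 3. A product state is a pair (one from each), accepting exactly when both do.
          x    y  
>  s0     s1   s2 
   s1     s3   s4 
   s2     s5   s6 
   s3     s7   s8 
   s4     s9  s10 
   s5     s3   s4 
   s6     s5   s6 
   s7    s11  s12 
   s8    s13  s14 
 * s9     s7   s8 
   s10    s9  s10 
   s11    s3   s4 
   s12    s5   s6 
   s13   s11  s12 
 * s14   s13  s14 
(> = start, * = accepting)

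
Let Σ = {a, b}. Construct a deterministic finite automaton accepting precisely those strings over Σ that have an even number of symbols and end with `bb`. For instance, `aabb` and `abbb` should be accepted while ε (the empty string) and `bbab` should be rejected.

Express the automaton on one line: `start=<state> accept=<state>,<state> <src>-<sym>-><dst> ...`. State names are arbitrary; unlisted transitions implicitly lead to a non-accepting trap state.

start=q0 accept=q3 q0-a->q1 q0-b->q2 q1-a->q0 q1-b->q0 q2-a->q0 q2-b->q3 q3-a->q1 q3-b->q2

Build one automaton per condition and run them in lockstep. The first has 2 states tracking the input length modulo 2; the second has 3 states tracking how much of the suffix `bb` has currently been matched. A product state is a pair (one from each), accepting exactly when both do. Minimizing collapses redundant product states.
        a   b  
>  q0   q1  q2 
   q1   q0  q0 
   q2   q0  q3 
 * q3   q1  q2 
(> = start, * = accepting)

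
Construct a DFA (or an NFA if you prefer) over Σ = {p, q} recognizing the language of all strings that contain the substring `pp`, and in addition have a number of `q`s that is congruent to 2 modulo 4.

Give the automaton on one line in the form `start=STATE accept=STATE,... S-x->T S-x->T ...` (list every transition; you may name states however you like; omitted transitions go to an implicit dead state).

start=S0 accept=S9 S0-p->S1 S0-q->S2 S1-p->S3 S1-q->S2 S2-p->S4 S2-q->S5 S3-p->S3 S3-q->S6 S4-p->S6 S4-q->S5 S5-p->S7 S5-q->S8 S6-p->S6 S6-q->S9 S7-p->S9 S7-q->S8 S8-p->S10 S8-q->S0 S9-p->S9 S9-q->S11 S10-p->S11 S10-q->S0 S11-p->S11 S11-q->S3

Run two small machines in parallel and take their product. The first has 3 states tracking whether and how much of `pp` has been seen; the second has 4 states tracking the count of `q`s modulo 4. A product state is a pair (one from each), accepting exactly when both do.
          p    q  
>  S0     S1   S2 
   S1     S3   S2 
   S2     S4   S5 
   S3     S3   S6 
   S4     S6   S5 
   S5     S7   S8 
   S6     S6   S9 
   S7     S9   S8 
   S8    S10   S0 
 * S9     S9  S11 
   S10   S11   S0 
   S11   S11   S3 
(> = start, * = accepting)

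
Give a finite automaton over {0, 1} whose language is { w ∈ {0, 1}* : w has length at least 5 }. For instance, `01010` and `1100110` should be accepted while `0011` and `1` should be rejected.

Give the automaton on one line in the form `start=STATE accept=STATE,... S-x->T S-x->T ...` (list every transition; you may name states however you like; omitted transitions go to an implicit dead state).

We only need to distinguish lengths 0, 1, …, 5, and '>5'. Chain A → B → C → D → E → F → G on every symbol, with G looping. Accepting states: {F, G}.
7 states suffice.
       0  1 
>  A   B  B 
   B   C  C 
   C   D  D 
   D   E  E 
   E   F  F 
 * F   G  G 
 * G   G  G 
(> = start, * = accepting)

start=A accept=F,G A-0->B A-1->B B-0->C B-1->C C-0->D C-1->D D-0->E D-1->E E-0->F E-1->F F-0->G F-1->G G-0->G G-1->G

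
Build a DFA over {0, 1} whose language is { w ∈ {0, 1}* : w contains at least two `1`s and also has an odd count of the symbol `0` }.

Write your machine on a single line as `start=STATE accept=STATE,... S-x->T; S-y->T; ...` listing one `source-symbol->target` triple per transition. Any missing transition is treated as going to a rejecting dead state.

start=q0; accept=q5; q0-0->q1; q0-1->q2; q1-0->q0; q1-1->q3; q2-0->q3; q2-1->q4; q3-0->q2; q3-1->q5; q4-0->q5; q4-1->q4; q5-0->q4; q5-1->q5

Run two small machines in parallel and take their product. One (4 states) tracks the count of `1`s, saturating at 3; the other (2 states) tracks the count of `0`s modulo 2. Each combined state is a pair, one component from each; accept when both components accept. After merging equivalent states the machine shrinks.
A 6-state machine:
        0   1  
>  q0   q1  q2 
   q1   q0  q3 
   q2   q3  q4 
   q3   q2  q5 
   q4   q5  q4 
 * q5   q4  q5 
(> = start, * = accepting)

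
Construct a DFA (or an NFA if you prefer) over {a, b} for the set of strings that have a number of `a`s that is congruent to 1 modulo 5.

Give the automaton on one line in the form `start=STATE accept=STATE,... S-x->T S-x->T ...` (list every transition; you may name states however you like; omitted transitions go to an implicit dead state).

Keep the running count of `a`s modulo 5: each `a` advances along the cycle q0 → q1 → q2 → q3 → q4 → q0 while other symbols loop. Accept at q1.
        a   b  
>  q0   q1  q0 
 * q1   q2  q1 
   q2   q3  q2 
   q3   q4  q3 
   q4   q0  q4 
(> = start, * = accepting)

start=q0 accept=q1 q0-a->q1 q0-b->q0 q1-a->q2 q1-b->q1 q2-a->q3 q2-b->q2 q3-a->q4 q3-b->q3 q4-a->q0 q4-b->q4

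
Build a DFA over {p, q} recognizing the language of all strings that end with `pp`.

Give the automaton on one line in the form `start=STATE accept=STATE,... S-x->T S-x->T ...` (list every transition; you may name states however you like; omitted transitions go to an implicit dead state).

start=A accept=C A-p->B A-q->A B-p->C B-q->A C-p->C C-q->A

Remember how much of `pp` the current input suffix matches. State A means no match yet; B means the last symbol is `p`; C means the last 2 symbols are `pp`. Only C accepts. On a mismatch, fall back to the longest proper suffix that is still a prefix of `pp`.
A 3-state machine:
       p  q 
>  A   B  A 
   B   C  A 
 * C   C  A 
(> = start, * = accepting)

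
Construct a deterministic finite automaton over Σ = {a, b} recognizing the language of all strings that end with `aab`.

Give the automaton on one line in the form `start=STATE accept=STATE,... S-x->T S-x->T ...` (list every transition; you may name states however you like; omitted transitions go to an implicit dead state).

start=s0 accept=s3 s0-a->s1 s0-b->s0 s1-a->s2 s1-b->s0 s2-a->s2 s2-b->s3 s3-a->s1 s3-b->s0

Remember how much of `aab` the current input suffix matches. State s0 means no match yet; s1 means the last symbol is `a`; s2 means the last 2 symbols are `aa`; s3 means the last 3 symbols are `aab`. Only s3 accepts. On a mismatch, fall back to the longest proper suffix that is still a prefix of `aab`.
        a   b  
>  s0   s1  s0 
   s1   s2  s0 
   s2   s2  s3 
 * s3   s1  s0 
(> = start, * = accepting)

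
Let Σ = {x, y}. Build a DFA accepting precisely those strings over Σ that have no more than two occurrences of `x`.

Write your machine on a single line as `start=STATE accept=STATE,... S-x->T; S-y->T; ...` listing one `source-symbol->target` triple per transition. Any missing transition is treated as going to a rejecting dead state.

start=A; accept=A,B,C; A-x->B; A-y->A; B-x->C; B-y->B; C-x->D; C-y->C; D-x->D; D-y->D

Only the number of `x`s matters, and only up to 3. Make a chain A → B → C → D advanced by each `x` (with D absorbing); every other symbol self-loops. The accepting set is {A, B, C}.
A 4-state machine:
       x  y 
>* A   B  A 
 * B   C  B 
 * C   D  C 
   D   D  D 
(> = start, * = accepting)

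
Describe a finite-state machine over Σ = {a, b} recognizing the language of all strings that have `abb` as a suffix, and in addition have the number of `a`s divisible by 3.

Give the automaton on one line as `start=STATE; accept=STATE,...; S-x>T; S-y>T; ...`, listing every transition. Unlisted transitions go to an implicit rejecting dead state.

Handle the two conditions separately and then intersect. The first has 4 states tracking how much of the suffix `abb` has currently been matched; the second has 3 states tracking the count of `a`s modulo 3. A product state is a pair (one from each), accepting exactly when both do. Equivalent product states are then merged.
        a   b  
>  s0   s1  s0 
   s1   s2  s1 
   s2   s3  s2 
   s3   s1  s4 
   s4   s1  s5 
 * s5   s1  s0 
(> = start, * = accepting)

start=s0; accept=s5; s0-a>s1; s0-b>s0; s1-a>s2; s1-b>s1; s2-a>s3; s2-b>s2; s3-a>s1; s3-b>s4; s4-a>s1; s4-b>s5; s5-a>s1; s5-b>s0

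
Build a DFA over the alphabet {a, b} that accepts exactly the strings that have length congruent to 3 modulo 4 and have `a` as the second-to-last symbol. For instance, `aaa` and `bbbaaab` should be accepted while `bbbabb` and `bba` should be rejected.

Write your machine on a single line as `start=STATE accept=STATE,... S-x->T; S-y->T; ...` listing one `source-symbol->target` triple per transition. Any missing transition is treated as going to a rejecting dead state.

Build one automaton per condition and run them in lockstep. One (4 states) tracks the input length modulo 4; the other (7 states) tracks the last 2 symbols read. Each combined state is a pair, one component from each; accept when both components accept.
          a    b  
>  S0     S1   S2 
   S1     S3   S4 
   S2     S5   S6 
   S3     S7   S8 
   S4     S9  S10 
   S5     S7   S8 
   S6     S9  S10 
 * S7    S11  S12 
 * S8    S13  S14 
   S9    S11  S12 
   S10   S13  S14 
   S11   S15  S16 
   S12   S17  S18 
   S13   S15  S16 
   S14   S17  S18 
   S15    S3   S4 
   S16    S5   S6 
   S17    S3   S4 
   S18    S5   S6 
(> = start, * = accepting)

start=S0; accept=S7,S8; S0-a->S1; S0-b->S2; S1-a->S3; S1-b->S4; S2-a->S5; S2-b->S6; S3-a->S7; S3-b->S8; S4-a->S9; S4-b->S10; S5-a->S7; S5-b->S8; S6-a->S9; S6-b->S10; S7-a->S11; S7-b->S12; S8-a->S13; S8-b->S14; S9-a->S11; S9-b->S12; S10-a->S13; S10-b->S14; S11-a->S15; S11-b->S16; S12-a->S17; S12-b->S18; S13-a->S15; S13-b->S16; S14-a->S17; S14-b->S18; S15-a->S3; S15-b->S4; S16-a->S5; S16-b->S6; S17-a->S3; S17-b->S4; S18-a->S5; S18-b->S6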